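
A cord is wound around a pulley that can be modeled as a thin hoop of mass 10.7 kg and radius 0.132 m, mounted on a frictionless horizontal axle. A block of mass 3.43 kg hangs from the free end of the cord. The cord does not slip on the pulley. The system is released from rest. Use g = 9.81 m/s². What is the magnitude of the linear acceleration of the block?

I = MR² = (10.7)(0.132)² = 0.1864 kg·m².
Block: mg − T = ma. Pulley: TR = Iα. No-slip: a = αR, so T = (I/R²)a = 10.70·a.
Then mg = (m + 10.70)a, so a = (3.43)(9.81)/(3.43 + 10.70) = 2.381 m/s².

a ≈ 2.38 m/s²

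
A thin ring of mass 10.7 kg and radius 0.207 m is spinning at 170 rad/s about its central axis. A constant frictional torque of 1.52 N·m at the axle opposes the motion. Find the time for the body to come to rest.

I = MR² = (10.7)(0.207)² = 0.4585 kg·m².
The net torque has magnitude 1.52 N·m, opposing ω.
|α| = τ/I = 1.520/0.4585 = 3.315 rad/s² (deceleration).
0 = ω₀ − |α|t ⇒ t = ω₀/|α| = 170/3.315 = 51.28 s.

t ≈ 51.3 s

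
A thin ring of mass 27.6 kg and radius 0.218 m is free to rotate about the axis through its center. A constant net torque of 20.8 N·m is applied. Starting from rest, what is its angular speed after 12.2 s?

I = MR² = (27.6)(0.218)² = 1.312 kg·m².
α = τ/I = 20.8/1.312 = 15.86 rad/s².
ω = ω₀ + αt = 0 + (15.86)(12.2) = 193.5 rad/s.

ω ≈ 193 rad/s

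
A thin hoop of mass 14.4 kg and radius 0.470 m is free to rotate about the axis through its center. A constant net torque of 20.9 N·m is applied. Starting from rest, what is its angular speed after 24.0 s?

I = MR² = (14.4)(0.470)² = 3.181 kg·m².
α = τ/I = 20.9/3.181 = 6.570 rad/s².
ω = ω₀ + αt = 0 + (6.570)(24.0) = 157.7 rad/s.

ω ≈ 158 rad/s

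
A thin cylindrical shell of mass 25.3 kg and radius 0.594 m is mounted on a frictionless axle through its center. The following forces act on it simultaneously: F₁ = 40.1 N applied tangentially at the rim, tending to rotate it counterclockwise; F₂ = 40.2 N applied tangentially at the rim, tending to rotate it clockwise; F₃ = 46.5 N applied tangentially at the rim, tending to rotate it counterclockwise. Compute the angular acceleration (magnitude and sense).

α ≈ 3.09 rad/s², counterclockwise

I = MR² = (25.3)(0.594)² = 8.927 kg·m².
Taking counterclockwise as positive: τ₁ = +(40.1)(0.594) = +23.82 N·m; τ₂ = −(40.2)(0.594) = −23.88 N·m; τ₃ = +(46.5)(0.594) = +27.62 N·m.
Net torque τ = 27.56 N·m.
α = τ/I = 27.56/8.927 = 3.088 rad/s².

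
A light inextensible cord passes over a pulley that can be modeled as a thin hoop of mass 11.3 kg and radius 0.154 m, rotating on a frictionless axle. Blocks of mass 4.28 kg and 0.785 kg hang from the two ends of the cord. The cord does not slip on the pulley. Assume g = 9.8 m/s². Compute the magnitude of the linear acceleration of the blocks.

I = MR² = (11.3)(0.154)² = 0.2680 kg·m².
Heavier block: m₁g − T₁ = m₁a. Lighter block: T₂ − m₂g = m₂a.
Pulley: (T₁ − T₂)R = Iα = I(a/R), so T₁ − T₂ = (I/R²)a = 1·M_p a = 11.30·a.
Adding the three: (m₁ − m₂)g = (m₁ + m₂ + 11.30)a, so a = (4.28 − 0.785)(9.8)/(4.28 + 0.785 + 11.30) = 2.093 m/s².

a ≈ 2.09 m/s²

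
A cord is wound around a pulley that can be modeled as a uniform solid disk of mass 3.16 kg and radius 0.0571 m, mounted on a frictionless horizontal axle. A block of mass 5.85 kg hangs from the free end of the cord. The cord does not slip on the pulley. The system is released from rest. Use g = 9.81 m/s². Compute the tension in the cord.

I = ½MR² = (1/2)(3.16)(0.0571)² = 0.005151 kg·m².
Block: mg − T = ma. Pulley: TR = Iα. No-slip: a = αR, so T = (I/R²)a = 1.580·a.
Then mg = (m + 1.580)a, so a = (5.85)(9.81)/(5.85 + 1.580) = 7.724 m/s².
T = 1.580·a = 12.20 N.

T ≈ 12.2 N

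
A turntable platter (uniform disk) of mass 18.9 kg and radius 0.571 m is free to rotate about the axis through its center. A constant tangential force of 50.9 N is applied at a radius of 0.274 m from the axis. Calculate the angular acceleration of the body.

I = ½MR² = (1/2)(18.9)(0.571)² = 3.081 kg·m².
τ = F·r = (50.9)(0.274) = 13.95 N·m.
From τ = Iα: α = 13.95/3.081 = 4.527 rad/s².

α ≈ 4.53 rad/s²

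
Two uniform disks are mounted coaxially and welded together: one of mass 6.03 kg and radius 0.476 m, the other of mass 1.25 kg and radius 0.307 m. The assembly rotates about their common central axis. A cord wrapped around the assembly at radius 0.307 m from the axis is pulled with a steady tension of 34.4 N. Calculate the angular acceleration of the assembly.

α ≈ 14.2 rad/s²

I = ½M₁R₁² + ½M₂R₂² = ½(6.03)(0.476)² + ½(1.25)(0.307)² = 0.7420 kg·m².
τ = F r = (34.4)(0.307) = 10.56 N·m.
α = τ/I = 10.56/0.7420 = 14.23 rad/s².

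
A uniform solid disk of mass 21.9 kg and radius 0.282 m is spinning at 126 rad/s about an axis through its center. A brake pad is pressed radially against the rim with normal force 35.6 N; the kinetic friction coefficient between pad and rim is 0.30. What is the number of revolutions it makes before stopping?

I = ½MR² = (1/2)(21.9)(0.282)² = 0.8708 kg·m².
Friction force f = μN = (0.30)(35.6) = 10.68 N at the rim; torque magnitude τ = fR = 3.012 N·m, opposing ω.
|α| = τ/I = 3.012/0.8708 = 3.459 rad/s² (deceleration).
ω² = ω₀² − 2|α|θ with ω = 0 ⇒ θ = ω₀²/(2|α|) = 2295 rad = 365.3 rev.

≈ 365 revolutions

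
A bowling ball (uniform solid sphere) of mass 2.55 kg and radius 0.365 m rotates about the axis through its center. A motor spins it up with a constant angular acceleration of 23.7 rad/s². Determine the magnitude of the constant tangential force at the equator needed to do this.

I = (2/5)MR² = (2/5)(2.55)(0.365)² = 0.1359 kg·m².
The required torque is τ = Iα = (0.1359)(23.70) = 3.221 N·m.
A tangential force at the equator gives τ = FR, so F = τ/R = 3.221/0.365 = 8.824 N.

F ≈ 8.82 N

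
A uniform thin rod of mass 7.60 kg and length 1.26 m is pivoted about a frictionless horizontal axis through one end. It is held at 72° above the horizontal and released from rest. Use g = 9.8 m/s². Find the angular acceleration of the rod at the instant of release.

About the pivot, I = (1/3)ML² = (1/3)(7.60)(1.26)² = 4.022 kg·m².
The weight acts at the center, a distance L/2 = 0.6300 m from the pivot; τ = Mg(L/2) cos 72° = 14.50 N·m.
α = τ/I = 14.50/4.022 = 3.605 rad/s².

α ≈ 3.61 rad/s²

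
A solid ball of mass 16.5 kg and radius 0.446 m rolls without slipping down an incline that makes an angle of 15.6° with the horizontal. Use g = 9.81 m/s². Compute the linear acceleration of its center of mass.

Translation along the incline: Mg sinθ − f = Ma.
Rotation about the center: fR = Iα with I = (2/5)MR². No-slip gives a = αR, so f = (I/R²)a = (2/5)M a.
Substituting: Mg sinθ = (1 + 0.4000)Ma, so a = g sinθ/(1 + 0.4000) = (9.81) sin 15.6° / 1.400 = 1.884 m/s².

a ≈ 1.88 m/s²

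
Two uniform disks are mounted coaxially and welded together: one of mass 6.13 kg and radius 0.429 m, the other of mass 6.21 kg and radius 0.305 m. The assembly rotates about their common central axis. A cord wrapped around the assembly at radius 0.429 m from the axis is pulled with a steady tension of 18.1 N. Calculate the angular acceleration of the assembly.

α ≈ 9.10 rad/s²

I = ½M₁R₁² + ½M₂R₂² = ½(6.13)(0.429)² + ½(6.21)(0.305)² = 0.8529 kg·m².
τ = F r = (18.1)(0.429) = 7.765 N·m.
α = τ/I = 7.765/0.8529 = 9.104 rad/s².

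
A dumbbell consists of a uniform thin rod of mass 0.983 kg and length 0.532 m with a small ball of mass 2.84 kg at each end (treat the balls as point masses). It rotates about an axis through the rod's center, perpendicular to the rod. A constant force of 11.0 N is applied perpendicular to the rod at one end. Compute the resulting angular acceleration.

α ≈ 6.88 rad/s²

I_rod = (1/12)ML² = (1/12)(0.983)(0.532)² = 0.02318 kg·m².
I_balls = 2·m·(L/2)² = 2(2.84)(0.2660)² = 0.4019 kg·m².
Total I = 0.4251 kg·m².
τ = F·(L/2) = (11.0)(0.266) = 2.926 N·m.
α = τ/I = 2.926/0.4251 = 6.883 rad/s².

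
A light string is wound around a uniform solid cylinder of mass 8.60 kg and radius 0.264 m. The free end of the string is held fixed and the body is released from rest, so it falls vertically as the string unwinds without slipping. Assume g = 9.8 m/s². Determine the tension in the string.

T ≈ 28.1 N

Translation: Mg − T = Ma. Rotation about the center: TR = Iα with I = ½MR².
With a = αR: T = (I/R²)a = (1/2)M a, so Mg = (1 + 0.5000)Ma.
a = g/(1 + 0.5000) = 9.8/1.500 = 6.533 m/s².
T = 0.5000·M·a = (0.5000)(8.60)(6.533) = 28.09 N.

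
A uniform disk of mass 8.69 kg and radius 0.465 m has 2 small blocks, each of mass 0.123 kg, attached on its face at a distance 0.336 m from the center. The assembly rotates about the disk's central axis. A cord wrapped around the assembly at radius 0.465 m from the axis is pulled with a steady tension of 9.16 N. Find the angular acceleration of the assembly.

I_disk = ½MR² = ½(8.69)(0.465)² = 0.9395 kg·m².
I_blocks = 2·m·r² = 2(0.123)(0.336)² = 0.02777 kg·m².
Total I = 0.9673 kg·m².
τ = F r = (9.16)(0.465) = 4.259 N·m.
α = τ/I = 4.259/0.9673 = 4.404 rad/s².

α ≈ 4.40 rad/s²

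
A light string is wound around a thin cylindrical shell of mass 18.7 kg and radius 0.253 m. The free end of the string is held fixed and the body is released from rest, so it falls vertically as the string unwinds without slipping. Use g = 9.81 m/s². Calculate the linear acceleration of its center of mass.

a ≈ 4.91 m/s²

Translation: Mg − T = Ma. Rotation about the center: TR = Iα with I = MR².
With a = αR: T = (I/R²)a = M a, so Mg = (1 + 1.000)Ma.
a = g/(1 + 1.000) = 9.81/2.000 = 4.905 m/s².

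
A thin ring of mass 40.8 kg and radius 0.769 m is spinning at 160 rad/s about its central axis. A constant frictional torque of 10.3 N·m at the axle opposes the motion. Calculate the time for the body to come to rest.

t ≈ 375 s

I = MR² = (40.8)(0.769)² = 24.13 kg·m².
The net torque has magnitude 10.3 N·m, opposing ω.
|α| = τ/I = 10.30/24.13 = 0.4269 rad/s² (deceleration).
0 = ω₀ − |α|t ⇒ t = ω₀/|α| = 160/0.4269 = 374.8 s.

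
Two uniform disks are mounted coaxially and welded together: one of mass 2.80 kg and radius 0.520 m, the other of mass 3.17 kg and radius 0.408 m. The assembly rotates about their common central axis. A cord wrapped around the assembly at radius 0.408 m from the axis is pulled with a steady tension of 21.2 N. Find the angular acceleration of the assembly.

I = ½M₁R₁² + ½M₂R₂² = ½(2.80)(0.520)² + ½(3.17)(0.408)² = 0.6424 kg·m².
τ = F r = (21.2)(0.408) = 8.650 N·m.
α = τ/I = 8.650/0.6424 = 13.46 rad/s².

α ≈ 13.5 rad/s²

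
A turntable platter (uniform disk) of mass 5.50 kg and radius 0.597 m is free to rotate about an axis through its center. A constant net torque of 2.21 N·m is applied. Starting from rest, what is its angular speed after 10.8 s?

I = ½MR² = (1/2)(5.50)(0.597)² = 0.9801 kg·m².
α = τ/I = 2.21/0.9801 = 2.255 rad/s².
ω = ω₀ + αt = 0 + (2.255)(10.8) = 24.35 rad/s.

ω ≈ 24.4 rad/s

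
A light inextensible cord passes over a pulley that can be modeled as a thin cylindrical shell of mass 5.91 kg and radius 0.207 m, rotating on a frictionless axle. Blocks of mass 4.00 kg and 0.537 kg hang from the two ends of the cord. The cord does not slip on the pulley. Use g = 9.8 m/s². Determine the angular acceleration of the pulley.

I = MR² = (5.91)(0.207)² = 0.2532 kg·m².
Heavier block: m₁g − T₁ = m₁a. Lighter block: T₂ − m₂g = m₂a.
Pulley: (T₁ − T₂)R = Iα = I(a/R), so T₁ − T₂ = (I/R²)a = 1·M_p a = 5.910·a.
Adding the three: (m₁ − m₂)g = (m₁ + m₂ + 5.910)a, so a = (4.00 − 0.537)(9.8)/(4.00 + 0.537 + 5.910) = 3.249 m/s².
α = a/R = 3.249/0.207 = 15.69 rad/s².

α ≈ 15.7 rad/s²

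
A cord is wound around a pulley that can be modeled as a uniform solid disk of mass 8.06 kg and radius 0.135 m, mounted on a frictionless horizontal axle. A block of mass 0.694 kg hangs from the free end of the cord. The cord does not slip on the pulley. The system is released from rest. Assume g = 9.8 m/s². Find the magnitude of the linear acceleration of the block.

a ≈ 1.44 m/s²

I = ½MR² = (1/2)(8.06)(0.135)² = 0.07345 kg·m².
Block: mg − T = ma. Pulley: TR = Iα. No-slip: a = αR, so T = (I/R²)a = 4.030·a.
Then mg = (m + 4.030)a, so a = (0.694)(9.8)/(0.694 + 4.030) = 1.440 m/s².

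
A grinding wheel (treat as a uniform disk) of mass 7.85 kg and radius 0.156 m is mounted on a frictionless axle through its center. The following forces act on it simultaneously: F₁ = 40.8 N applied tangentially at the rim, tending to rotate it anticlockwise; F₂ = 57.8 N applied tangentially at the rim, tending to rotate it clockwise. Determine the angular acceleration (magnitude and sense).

I = ½MR² = (1/2)(7.85)(0.156)² = 0.09552 kg·m².
Taking anticlockwise as positive: τ₁ = +(40.8)(0.156) = +6.365 N·m; τ₂ = −(57.8)(0.156) = −9.017 N·m.
Net torque τ = -2.652 N·m.
α = τ/I = -2.652/0.09552 = -27.76 rad/s².

α ≈ 27.8 rad/s², clockwise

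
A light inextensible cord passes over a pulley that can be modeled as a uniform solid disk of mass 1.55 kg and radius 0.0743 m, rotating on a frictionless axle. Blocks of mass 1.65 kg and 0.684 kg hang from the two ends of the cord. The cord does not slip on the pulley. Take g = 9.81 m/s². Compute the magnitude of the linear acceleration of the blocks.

a ≈ 3.05 m/s²

I = ½MR² = (1/2)(1.55)(0.0743)² = 0.004278 kg·m².
Heavier block: m₁g − T₁ = m₁a. Lighter block: T₂ − m₂g = m₂a.
Pulley: (T₁ − T₂)R = Iα = I(a/R), so T₁ − T₂ = (I/R²)a = (1/2)M_p a = 0.7750·a.
Adding the three: (m₁ − m₂)g = (m₁ + m₂ + 0.7750)a, so a = (1.65 − 0.684)(9.81)/(1.65 + 0.684 + 0.7750) = 3.048 m/s².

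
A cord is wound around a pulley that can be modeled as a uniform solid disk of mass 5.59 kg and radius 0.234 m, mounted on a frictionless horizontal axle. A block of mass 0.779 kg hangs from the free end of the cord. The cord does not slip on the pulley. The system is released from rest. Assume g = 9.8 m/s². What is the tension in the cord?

T ≈ 5.97 N

I = ½MR² = (1/2)(5.59)(0.234)² = 0.1530 kg·m².
Block: mg − T = ma. Pulley: TR = Iα. No-slip: a = αR, so T = (I/R²)a = 2.795·a.
Then mg = (m + 2.795)a, so a = (0.779)(9.8)/(0.779 + 2.795) = 2.136 m/s².
T = 2.795·a = 5.970 N.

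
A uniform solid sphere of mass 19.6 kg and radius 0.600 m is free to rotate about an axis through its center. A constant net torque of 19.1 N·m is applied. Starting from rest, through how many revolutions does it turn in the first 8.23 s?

≈ 36.5 revolutions

I = (2/5)MR² = (2/5)(19.6)(0.600)² = 2.822 kg·m².
α = τ/I = 19.1/2.822 = 6.767 rad/s².
θ = ½αt² = ½(6.767)(8.23)² = 229.2 rad.
Revolutions = θ/(2π) = 36.48.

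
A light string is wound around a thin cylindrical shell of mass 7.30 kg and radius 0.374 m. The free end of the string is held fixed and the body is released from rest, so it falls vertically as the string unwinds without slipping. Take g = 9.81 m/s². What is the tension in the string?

Translation: Mg − T = Ma. Rotation about the center: TR = Iα with I = MR².
With a = αR: T = (I/R²)a = M a, so Mg = (1 + 1.000)Ma.
a = g/(1 + 1.000) = 9.81/2.000 = 4.905 m/s².
T = 1.000·M·a = (1.000)(7.30)(4.905) = 35.81 N.

T ≈ 35.8 N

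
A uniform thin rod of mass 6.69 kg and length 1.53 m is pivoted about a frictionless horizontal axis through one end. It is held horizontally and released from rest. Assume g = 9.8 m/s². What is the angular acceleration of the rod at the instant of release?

About the pivot, I = (1/3)ML² = (1/3)(6.69)(1.53)² = 5.220 kg·m².
The weight acts at the center, a distance L/2 = 0.7650 m from the pivot; τ = Mg(L/2) = 50.15 N·m.
α = τ/I = 50.15/5.220 = 9.608 rad/s².

α ≈ 9.61 rad/s²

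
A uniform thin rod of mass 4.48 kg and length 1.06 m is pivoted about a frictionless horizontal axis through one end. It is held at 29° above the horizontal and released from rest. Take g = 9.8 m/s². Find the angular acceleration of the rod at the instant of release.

About the pivot, I = (1/3)ML² = (1/3)(4.48)(1.06)² = 1.678 kg·m².
The weight acts at the center, a distance L/2 = 0.5300 m from the pivot; τ = Mg(L/2) cos 29° = 20.35 N·m.
α = τ/I = 20.35/1.678 = 12.13 rad/s².

α ≈ 12.1 rad/s²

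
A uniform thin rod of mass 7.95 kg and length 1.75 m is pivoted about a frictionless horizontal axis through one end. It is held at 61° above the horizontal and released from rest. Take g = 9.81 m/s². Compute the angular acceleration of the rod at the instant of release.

α ≈ 4.08 rad/s²

About the pivot, I = (1/3)ML² = (1/3)(7.95)(1.75)² = 8.116 kg·m².
The weight acts at the center, a distance L/2 = 0.8750 m from the pivot; τ = Mg(L/2) cos 61° = 33.08 N·m.
α = τ/I = 33.08/8.116 = 4.077 rad/s².
(Equivalently α = (3g/(2L)) cos 61° = 4.077 rad/s².)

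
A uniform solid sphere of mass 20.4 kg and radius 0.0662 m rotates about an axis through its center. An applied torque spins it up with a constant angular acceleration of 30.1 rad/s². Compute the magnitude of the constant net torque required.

τ ≈ 1.08 N·m

I = (2/5)MR² = (2/5)(20.4)(0.0662)² = 0.03576 kg·m².
τ = Iα = (0.03576)(30.10) = 1.076 N·m.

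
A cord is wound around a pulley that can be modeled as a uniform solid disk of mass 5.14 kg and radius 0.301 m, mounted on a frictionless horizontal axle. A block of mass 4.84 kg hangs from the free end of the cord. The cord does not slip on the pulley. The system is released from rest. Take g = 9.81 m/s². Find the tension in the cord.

I = ½MR² = (1/2)(5.14)(0.301)² = 0.2328 kg·m².
Block: mg − T = ma. Pulley: TR = Iα. No-slip: a = αR, so T = (I/R²)a = 2.570·a.
Then mg = (m + 2.570)a, so a = (4.84)(9.81)/(4.84 + 2.570) = 6.408 m/s².
T = 2.570·a = 16.47 N.

T ≈ 16.5 N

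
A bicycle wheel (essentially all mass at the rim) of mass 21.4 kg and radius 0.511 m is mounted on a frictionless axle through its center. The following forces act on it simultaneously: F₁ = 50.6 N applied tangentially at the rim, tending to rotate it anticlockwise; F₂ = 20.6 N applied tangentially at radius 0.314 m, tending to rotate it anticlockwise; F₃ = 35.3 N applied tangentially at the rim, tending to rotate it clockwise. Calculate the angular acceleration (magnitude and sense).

I = MR² = (21.4)(0.511)² = 5.588 kg·m².
Taking anticlockwise as positive: τ₁ = +(50.6)(0.511) = +25.86 N·m; τ₂ = +(20.6)(0.314) = +6.468 N·m; τ₃ = −(35.3)(0.511) = −18.04 N·m.
Net torque τ = 14.29 N·m.
α = τ/I = 14.29/5.588 = 2.557 rad/s².

α ≈ 2.56 rad/s², anticlockwise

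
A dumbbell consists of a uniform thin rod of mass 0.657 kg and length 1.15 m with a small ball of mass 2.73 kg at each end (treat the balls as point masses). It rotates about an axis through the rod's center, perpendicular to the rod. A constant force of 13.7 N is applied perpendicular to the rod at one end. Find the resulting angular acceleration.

I_rod = (1/12)ML² = (1/12)(0.657)(1.15)² = 0.07241 kg·m².
I_balls = 2·m·(L/2)² = 2(2.73)(0.5750)² = 1.805 kg·m².
Total I = 1.878 kg·m².
τ = F·(L/2) = (13.7)(0.575) = 7.877 N·m.
α = τ/I = 7.877/1.878 = 4.195 rad/s².

α ≈ 4.20 rad/s²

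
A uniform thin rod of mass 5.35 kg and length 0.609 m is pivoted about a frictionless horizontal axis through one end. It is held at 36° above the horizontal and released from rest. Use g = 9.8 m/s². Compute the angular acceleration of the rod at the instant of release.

About the pivot, I = (1/3)ML² = (1/3)(5.35)(0.609)² = 0.6614 kg·m².
The weight acts at the center, a distance L/2 = 0.3045 m from the pivot; τ = Mg(L/2) cos 36° = 12.92 N·m.
α = τ/I = 12.92/0.6614 = 19.53 rad/s².

α ≈ 19.5 rad/s²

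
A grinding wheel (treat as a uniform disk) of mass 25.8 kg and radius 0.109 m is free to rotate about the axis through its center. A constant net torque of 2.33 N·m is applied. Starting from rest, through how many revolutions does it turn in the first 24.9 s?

≈ 750 revolutions

I = ½MR² = (1/2)(25.8)(0.109)² = 0.1533 kg·m².
α = τ/I = 2.33/0.1533 = 15.20 rad/s².
θ = ½αt² = ½(15.20)(24.9)² = 4713 rad.
Revolutions = θ/(2π) = 750.1.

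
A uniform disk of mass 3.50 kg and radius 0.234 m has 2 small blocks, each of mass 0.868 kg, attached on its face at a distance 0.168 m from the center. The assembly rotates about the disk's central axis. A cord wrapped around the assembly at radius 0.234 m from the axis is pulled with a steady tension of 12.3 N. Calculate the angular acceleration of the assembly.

I_disk = ½MR² = ½(3.50)(0.234)² = 0.09582 kg·m².
I_blocks = 2·m·r² = 2(0.868)(0.168)² = 0.04900 kg·m².
Total I = 0.1448 kg·m².
τ = F r = (12.3)(0.234) = 2.878 N·m.
α = τ/I = 2.878/0.1448 = 19.87 rad/s².

α ≈ 19.9 rad/s²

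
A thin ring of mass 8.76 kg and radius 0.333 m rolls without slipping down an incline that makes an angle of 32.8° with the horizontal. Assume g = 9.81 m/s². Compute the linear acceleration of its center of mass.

Translation along the incline: Mg sinθ − f = Ma.
Rotation about the center: fR = Iα with I = MR². No-slip gives a = αR, so f = (I/R²)a = M a.
Substituting: Mg sinθ = (1 + 1.000)Ma, so a = g sinθ/(1 + 1.000) = (9.81) sin 32.8° / 2.000 = 2.657 m/s².

a ≈ 2.66 m/s²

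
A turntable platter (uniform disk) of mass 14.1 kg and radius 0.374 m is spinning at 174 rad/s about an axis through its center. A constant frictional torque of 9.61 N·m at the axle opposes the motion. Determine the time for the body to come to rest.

I = ½MR² = (1/2)(14.1)(0.374)² = 0.9861 kg·m².
The net torque has magnitude 9.61 N·m, opposing ω.
|α| = τ/I = 9.610/0.9861 = 9.745 rad/s² (deceleration).
0 = ω₀ − |α|t ⇒ t = ω₀/|α| = 174/9.745 = 17.85 s.

t ≈ 17.9 s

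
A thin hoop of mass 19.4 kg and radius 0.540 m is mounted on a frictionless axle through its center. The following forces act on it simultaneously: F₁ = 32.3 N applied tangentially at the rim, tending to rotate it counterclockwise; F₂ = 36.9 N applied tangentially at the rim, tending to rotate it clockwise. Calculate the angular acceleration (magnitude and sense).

α ≈ 0.439 rad/s², clockwise

I = MR² = (19.4)(0.540)² = 5.657 kg·m².
Taking counterclockwise as positive: τ₁ = +(32.3)(0.540) = +17.44 N·m; τ₂ = −(36.9)(0.540) = −19.93 N·m.
Net torque τ = -2.484 N·m.
α = τ/I = -2.484/5.657 = -0.4391 rad/s².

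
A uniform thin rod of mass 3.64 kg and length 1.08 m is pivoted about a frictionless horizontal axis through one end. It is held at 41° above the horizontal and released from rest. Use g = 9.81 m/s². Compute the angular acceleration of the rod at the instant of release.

α ≈ 10.3 rad/s²

About the pivot, I = (1/3)ML² = (1/3)(3.64)(1.08)² = 1.415 kg·m².
The weight acts at the center, a distance L/2 = 0.5400 m from the pivot; τ = Mg(L/2) cos 41° = 14.55 N·m.
α = τ/I = 14.55/1.415 = 10.28 rad/s².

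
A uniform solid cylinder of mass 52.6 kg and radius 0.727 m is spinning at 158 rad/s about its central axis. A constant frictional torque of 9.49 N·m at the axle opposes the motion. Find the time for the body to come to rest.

t ≈ 231 s

I = ½MR² = (1/2)(52.6)(0.727)² = 13.90 kg·m².
The net torque has magnitude 9.49 N·m, opposing ω.
|α| = τ/I = 9.490/13.90 = 0.6827 rad/s² (deceleration).
0 = ω₀ − |α|t ⇒ t = ω₀/|α| = 158/0.6827 = 231.4 s.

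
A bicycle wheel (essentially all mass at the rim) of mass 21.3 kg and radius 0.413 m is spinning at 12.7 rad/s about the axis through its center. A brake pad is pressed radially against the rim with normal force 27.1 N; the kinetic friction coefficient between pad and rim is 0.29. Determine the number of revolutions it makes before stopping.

≈ 14.4 revolutions

I = MR² = (21.3)(0.413)² = 3.633 kg·m².
Friction force f = μN = (0.29)(27.1) = 7.859 N at the rim; torque magnitude τ = fR = 3.246 N·m, opposing ω.
|α| = τ/I = 3.246/3.633 = 0.8934 rad/s² (deceleration).
ω² = ω₀² − 2|α|θ with ω = 0 ⇒ θ = ω₀²/(2|α|) = 90.27 rad = 14.37 rev.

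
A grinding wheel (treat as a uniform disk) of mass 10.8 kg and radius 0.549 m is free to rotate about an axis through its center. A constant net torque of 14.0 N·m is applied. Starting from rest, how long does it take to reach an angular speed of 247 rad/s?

t ≈ 28.7 s

I = ½MR² = (1/2)(10.8)(0.549)² = 1.628 kg·m².
α = τ/I = 14.0/1.628 = 8.602 rad/s².
ω = αt ⇒ t = ω/α = 247/8.602 = 28.71 s.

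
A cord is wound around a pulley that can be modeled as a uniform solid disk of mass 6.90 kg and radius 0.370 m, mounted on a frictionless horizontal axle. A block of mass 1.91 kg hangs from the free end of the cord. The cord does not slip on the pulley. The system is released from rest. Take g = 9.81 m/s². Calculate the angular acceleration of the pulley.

α ≈ 9.45 rad/s²

I = ½MR² = (1/2)(6.90)(0.370)² = 0.4723 kg·m².
Block: mg − T = ma. Pulley: TR = Iα. No-slip: a = αR, so T = (I/R²)a = 3.450·a.
Then mg = (m + 3.450)a, so a = (1.91)(9.81)/(1.91 + 3.450) = 3.496 m/s².
α = a/R = 3.496/0.370 = 9.448 rad/s².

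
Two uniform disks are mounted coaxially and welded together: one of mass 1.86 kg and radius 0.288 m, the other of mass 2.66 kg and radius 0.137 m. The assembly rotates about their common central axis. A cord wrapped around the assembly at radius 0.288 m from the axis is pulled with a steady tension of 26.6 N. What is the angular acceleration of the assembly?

I = ½M₁R₁² + ½M₂R₂² = ½(1.86)(0.288)² + ½(2.66)(0.137)² = 0.1021 kg·m².
τ = F r = (26.6)(0.288) = 7.661 N·m.
α = τ/I = 7.661/0.1021 = 75.03 rad/s².

α ≈ 75.0 rad/s²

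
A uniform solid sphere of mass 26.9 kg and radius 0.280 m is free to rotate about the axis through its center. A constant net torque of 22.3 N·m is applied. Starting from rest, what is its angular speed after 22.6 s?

I = (2/5)MR² = (2/5)(26.9)(0.280)² = 0.8436 kg·m².
α = τ/I = 22.3/0.8436 = 26.43 rad/s².
ω = ω₀ + αt = 0 + (26.43)(22.6) = 597.4 rad/s.

ω ≈ 597 rad/s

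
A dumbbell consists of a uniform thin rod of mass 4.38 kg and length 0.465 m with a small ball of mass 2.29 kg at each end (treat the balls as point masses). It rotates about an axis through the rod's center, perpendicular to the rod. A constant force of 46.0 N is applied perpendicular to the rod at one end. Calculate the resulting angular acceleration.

I_rod = (1/12)ML² = (1/12)(4.38)(0.465)² = 0.07892 kg·m².
I_balls = 2·m·(L/2)² = 2(2.29)(0.2325)² = 0.2476 kg·m².
Total I = 0.3265 kg·m².
τ = F·(L/2) = (46.0)(0.233) = 10.70 N·m.
α = τ/I = 10.70/0.3265 = 32.76 rad/s².

α ≈ 32.8 rad/s²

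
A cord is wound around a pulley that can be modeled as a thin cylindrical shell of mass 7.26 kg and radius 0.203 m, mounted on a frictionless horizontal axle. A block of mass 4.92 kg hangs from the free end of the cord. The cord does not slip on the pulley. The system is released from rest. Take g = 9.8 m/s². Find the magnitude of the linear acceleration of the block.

I = MR² = (7.26)(0.203)² = 0.2992 kg·m².
Block: mg − T = ma. Pulley: TR = Iα. No-slip: a = αR, so T = (I/R²)a = 7.260·a.
Then mg = (m + 7.260)a, so a = (4.92)(9.8)/(4.92 + 7.260) = 3.959 m/s².

a ≈ 3.96 m/s²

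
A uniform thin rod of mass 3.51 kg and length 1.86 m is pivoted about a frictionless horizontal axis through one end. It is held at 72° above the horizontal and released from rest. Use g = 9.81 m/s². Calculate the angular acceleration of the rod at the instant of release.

α ≈ 2.44 rad/s²

About the pivot, I = (1/3)ML² = (1/3)(3.51)(1.86)² = 4.048 kg·m².
The weight acts at the center, a distance L/2 = 0.9300 m from the pivot; τ = Mg(L/2) cos 72° = 9.896 N·m.
α = τ/I = 9.896/4.048 = 2.445 rad/s².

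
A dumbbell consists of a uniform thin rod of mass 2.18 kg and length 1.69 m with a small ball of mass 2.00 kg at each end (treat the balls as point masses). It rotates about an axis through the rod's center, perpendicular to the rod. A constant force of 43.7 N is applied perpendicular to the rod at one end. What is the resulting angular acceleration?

I_rod = (1/12)ML² = (1/12)(2.18)(1.69)² = 0.5189 kg·m².
I_balls = 2·m·(L/2)² = 2(2.00)(0.8450)² = 2.856 kg·m².
Total I = 3.375 kg·m².
τ = F·(L/2) = (43.7)(0.845) = 36.93 N·m.
α = τ/I = 36.93/3.375 = 10.94 rad/s².

α ≈ 10.9 rad/s²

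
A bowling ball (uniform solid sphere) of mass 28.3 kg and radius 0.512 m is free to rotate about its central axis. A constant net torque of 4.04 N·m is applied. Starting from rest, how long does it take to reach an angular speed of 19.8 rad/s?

I = (2/5)MR² = (2/5)(28.3)(0.512)² = 2.967 kg·m².
α = τ/I = 4.04/2.967 = 1.361 rad/s².
ω = αt ⇒ t = ω/α = 19.8/1.361 = 14.54 s.

t ≈ 14.5 s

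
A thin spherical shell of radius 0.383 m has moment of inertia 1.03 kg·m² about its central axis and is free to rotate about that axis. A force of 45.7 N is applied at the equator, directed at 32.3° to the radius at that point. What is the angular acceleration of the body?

α ≈ 9.08 rad/s²

Only the tangential component produces torque: τ = F R sinθ = (45.7)(0.383) sin 32.3° = 9.353 N·m.
From τ = Iα: α = 9.353/1.030 = 9.080 rad/s².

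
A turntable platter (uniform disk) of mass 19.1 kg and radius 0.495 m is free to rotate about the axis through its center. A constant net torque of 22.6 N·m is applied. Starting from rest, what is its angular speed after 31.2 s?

ω ≈ 301 rad/s

I = ½MR² = (1/2)(19.1)(0.495)² = 2.340 kg·m².
α = τ/I = 22.6/2.340 = 9.658 rad/s².
ω = ω₀ + αt = 0 + (9.658)(31.2) = 301.3 rad/s.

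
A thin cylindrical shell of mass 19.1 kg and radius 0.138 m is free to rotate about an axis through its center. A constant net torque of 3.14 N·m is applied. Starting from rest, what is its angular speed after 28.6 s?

I = MR² = (19.1)(0.138)² = 0.3637 kg·m².
α = τ/I = 3.14/0.3637 = 8.633 rad/s².
ω = ω₀ + αt = 0 + (8.633)(28.6) = 246.9 rad/s.

ω ≈ 247 rad/s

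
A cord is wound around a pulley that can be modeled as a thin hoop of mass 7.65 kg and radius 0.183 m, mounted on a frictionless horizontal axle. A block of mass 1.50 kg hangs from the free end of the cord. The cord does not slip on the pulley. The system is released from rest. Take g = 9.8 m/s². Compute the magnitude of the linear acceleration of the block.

a ≈ 1.61 m/s²

I = MR² = (7.65)(0.183)² = 0.2562 kg·m².
Block: mg − T = ma. Pulley: TR = Iα. No-slip: a = αR, so T = (I/R²)a = 7.650·a.
Then mg = (m + 7.650)a, so a = (1.50)(9.8)/(1.50 + 7.650) = 1.607 m/s².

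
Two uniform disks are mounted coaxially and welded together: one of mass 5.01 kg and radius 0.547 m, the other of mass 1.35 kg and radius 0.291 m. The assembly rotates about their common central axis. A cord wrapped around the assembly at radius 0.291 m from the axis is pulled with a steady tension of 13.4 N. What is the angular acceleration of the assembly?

I = ½M₁R₁² + ½M₂R₂² = ½(5.01)(0.547)² + ½(1.35)(0.291)² = 0.8067 kg·m².
τ = F r = (13.4)(0.291) = 3.899 N·m.
α = τ/I = 3.899/0.8067 = 4.834 rad/s².

α ≈ 4.83 rad/s²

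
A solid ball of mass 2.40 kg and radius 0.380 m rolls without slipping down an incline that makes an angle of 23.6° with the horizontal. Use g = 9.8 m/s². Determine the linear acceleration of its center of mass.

a ≈ 2.80 m/s²

Translation along the incline: Mg sinθ − f = Ma.
Rotation about the center: fR = Iα with I = (2/5)MR². No-slip gives a = αR, so f = (I/R²)a = (2/5)M a.
Substituting: Mg sinθ = (1 + 0.4000)Ma, so a = g sinθ/(1 + 0.4000) = (9.8) sin 23.6° / 1.400 = 2.802 m/s².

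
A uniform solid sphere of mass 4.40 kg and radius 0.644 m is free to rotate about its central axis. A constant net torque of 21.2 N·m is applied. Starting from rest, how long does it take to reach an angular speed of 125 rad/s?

t ≈ 4.30 s

I = (2/5)MR² = (2/5)(4.40)(0.644)² = 0.7299 kg·m².
α = τ/I = 21.2/0.7299 = 29.04 rad/s².
ω = αt ⇒ t = ω/α = 125/29.04 = 4.304 s.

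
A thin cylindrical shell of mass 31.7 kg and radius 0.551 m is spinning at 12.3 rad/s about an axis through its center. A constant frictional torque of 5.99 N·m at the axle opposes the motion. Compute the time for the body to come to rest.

I = MR² = (31.7)(0.551)² = 9.624 kg·m².
The net torque has magnitude 5.99 N·m, opposing ω.
|α| = τ/I = 5.990/9.624 = 0.6224 rad/s² (deceleration).
0 = ω₀ − |α|t ⇒ t = ω₀/|α| = 12.3/0.6224 = 19.76 s.

t ≈ 19.8 s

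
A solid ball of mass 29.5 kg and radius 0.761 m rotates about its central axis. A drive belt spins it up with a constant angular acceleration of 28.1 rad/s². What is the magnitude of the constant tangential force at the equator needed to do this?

I = (2/5)MR² = (2/5)(29.5)(0.761)² = 6.834 kg·m².
The required torque is τ = Iα = (6.834)(28.10) = 192.0 N·m.
A tangential force at the equator gives τ = FR, so F = τ/R = 192.0/0.761 = 252.3 N.

F ≈ 252 N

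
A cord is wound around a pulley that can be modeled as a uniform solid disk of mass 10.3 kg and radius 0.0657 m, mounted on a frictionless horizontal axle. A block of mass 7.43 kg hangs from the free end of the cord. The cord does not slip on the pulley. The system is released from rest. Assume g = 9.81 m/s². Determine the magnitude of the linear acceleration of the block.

a ≈ 5.79 m/s²

I = ½MR² = (1/2)(10.3)(0.0657)² = 0.02223 kg·m².
Block: mg − T = ma. Pulley: TR = Iα. No-slip: a = αR, so T = (I/R²)a = 5.150·a.
Then mg = (m + 5.150)a, so a = (7.43)(9.81)/(7.43 + 5.150) = 5.794 m/s².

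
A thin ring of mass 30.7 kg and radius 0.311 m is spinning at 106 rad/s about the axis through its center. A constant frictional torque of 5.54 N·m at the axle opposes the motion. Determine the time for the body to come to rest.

t ≈ 56.8 s

I = MR² = (30.7)(0.311)² = 2.969 kg·m².
The net torque has magnitude 5.54 N·m, opposing ω.
|α| = τ/I = 5.540/2.969 = 1.866 rad/s² (deceleration).
0 = ω₀ − |α|t ⇒ t = ω₀/|α| = 106/1.866 = 56.81 s.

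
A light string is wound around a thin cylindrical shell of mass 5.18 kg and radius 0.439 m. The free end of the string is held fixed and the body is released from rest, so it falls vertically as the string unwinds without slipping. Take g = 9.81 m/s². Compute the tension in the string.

Translation: Mg − T = Ma. Rotation about the center: TR = Iα with I = MR².
With a = αR: T = (I/R²)a = M a, so Mg = (1 + 1.000)Ma.
a = g/(1 + 1.000) = 9.81/2.000 = 4.905 m/s².
T = 1.000·M·a = (1.000)(5.18)(4.905) = 25.41 N.

T ≈ 25.4 N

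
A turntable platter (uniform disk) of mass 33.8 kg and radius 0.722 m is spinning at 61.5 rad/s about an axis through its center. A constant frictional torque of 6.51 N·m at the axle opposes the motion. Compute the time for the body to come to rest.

t ≈ 83.2 s

I = ½MR² = (1/2)(33.8)(0.722)² = 8.810 kg·m².
The net torque has magnitude 6.51 N·m, opposing ω.
|α| = τ/I = 6.510/8.810 = 0.7390 rad/s² (deceleration).
0 = ω₀ − |α|t ⇒ t = ω₀/|α| = 61.5/0.7390 = 83.23 s.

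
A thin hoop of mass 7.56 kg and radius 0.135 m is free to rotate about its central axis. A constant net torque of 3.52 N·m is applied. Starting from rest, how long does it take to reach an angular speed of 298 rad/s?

t ≈ 11.7 s

I = MR² = (7.56)(0.135)² = 0.1378 kg·m².
α = τ/I = 3.52/0.1378 = 25.55 rad/s².
ω = αt ⇒ t = ω/α = 298/25.55 = 11.66 s.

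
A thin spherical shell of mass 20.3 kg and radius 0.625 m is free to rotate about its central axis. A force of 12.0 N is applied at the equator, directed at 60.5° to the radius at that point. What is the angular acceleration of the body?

α ≈ 1.23 rad/s²

I = (2/3)MR² = (2/3)(20.3)(0.625)² = 5.286 kg·m².
Only the tangential component produces torque: τ = F R sinθ = (12.0)(0.625) sin 60.5° = 6.528 N·m.
Newton's second law for rotation, τ = Iα, gives α = τ/I = 6.528/5.286 = 1.235 rad/s².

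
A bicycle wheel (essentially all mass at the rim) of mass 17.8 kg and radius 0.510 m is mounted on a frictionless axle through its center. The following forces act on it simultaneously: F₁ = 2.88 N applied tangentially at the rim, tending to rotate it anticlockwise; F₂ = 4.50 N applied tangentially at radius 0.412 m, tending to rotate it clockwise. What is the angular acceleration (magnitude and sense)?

I = MR² = (17.8)(0.510)² = 4.630 kg·m².
Taking anticlockwise as positive: τ₁ = +(2.88)(0.510) = +1.469 N·m; τ₂ = −(4.50)(0.412) = −1.854 N·m.
Net torque τ = -0.3852 N·m.
α = τ/I = -0.3852/4.630 = -0.08320 rad/s².

α ≈ 0.0832 rad/s², clockwise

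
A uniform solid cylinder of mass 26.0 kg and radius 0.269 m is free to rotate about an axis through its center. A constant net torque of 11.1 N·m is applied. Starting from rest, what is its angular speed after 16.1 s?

ω ≈ 190 rad/s

I = ½MR² = (1/2)(26.0)(0.269)² = 0.9407 kg·m².
α = τ/I = 11.1/0.9407 = 11.80 rad/s².
ω = ω₀ + αt = 0 + (11.80)(16.1) = 190.0 rad/s.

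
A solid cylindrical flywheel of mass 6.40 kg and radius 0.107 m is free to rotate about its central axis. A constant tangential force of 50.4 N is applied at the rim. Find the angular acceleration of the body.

I = ½MR² = (1/2)(6.40)(0.107)² = 0.03664 kg·m².
τ = F R = (50.4)(0.107) = 5.393 N·m.
From τ = Iα: α = 5.393/0.03664 = 147.2 rad/s².

α ≈ 147 rad/s²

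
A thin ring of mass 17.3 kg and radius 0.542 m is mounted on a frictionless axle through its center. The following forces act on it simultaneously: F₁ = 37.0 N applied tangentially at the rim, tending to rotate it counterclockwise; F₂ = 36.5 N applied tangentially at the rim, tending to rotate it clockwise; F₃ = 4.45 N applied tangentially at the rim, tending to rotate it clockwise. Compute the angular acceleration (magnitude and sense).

I = MR² = (17.3)(0.542)² = 5.082 kg·m².
Taking counterclockwise as positive: τ₁ = +(37.0)(0.542) = +20.05 N·m; τ₂ = −(36.5)(0.542) = −19.78 N·m; τ₃ = −(4.45)(0.542) = −2.412 N·m.
Net torque τ = -2.141 N·m.
α = τ/I = -2.141/5.082 = -0.4213 rad/s².

α ≈ 0.421 rad/s², clockwise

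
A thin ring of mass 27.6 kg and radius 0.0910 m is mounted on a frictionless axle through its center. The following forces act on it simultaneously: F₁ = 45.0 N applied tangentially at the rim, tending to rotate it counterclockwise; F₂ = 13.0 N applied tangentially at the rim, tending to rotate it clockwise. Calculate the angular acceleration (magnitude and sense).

α ≈ 12.7 rad/s², counterclockwise

I = MR² = (27.6)(0.0910)² = 0.2286 kg·m².
Taking counterclockwise as positive: τ₁ = +(45.0)(0.0910) = +4.095 N·m; τ₂ = −(13.0)(0.0910) = −1.183 N·m.
Net torque τ = 2.912 N·m.
α = τ/I = 2.912/0.2286 = 12.74 rad/s².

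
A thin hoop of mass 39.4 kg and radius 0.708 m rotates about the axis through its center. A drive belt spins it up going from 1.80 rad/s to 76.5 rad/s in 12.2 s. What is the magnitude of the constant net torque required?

I = MR² = (39.4)(0.708)² = 19.75 kg·m².
α = Δω/Δt = (76.5 − 1.80)/12.2 = 6.123 rad/s².
τ = Iα = (19.75)(6.123) = 120.9 N·m.

τ ≈ 121 N·m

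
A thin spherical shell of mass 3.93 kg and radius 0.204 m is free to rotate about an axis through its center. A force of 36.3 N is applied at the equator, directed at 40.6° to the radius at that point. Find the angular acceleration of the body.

I = (2/3)MR² = (2/3)(3.93)(0.204)² = 0.1090 kg·m².
Only the tangential component produces torque: τ = F R sinθ = (36.3)(0.204) sin 40.6° = 4.819 N·m.
Newton's second law for rotation, τ = Iα, gives α = τ/I = 4.819/0.1090 = 44.20 rad/s².

α ≈ 44.2 rad/s²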